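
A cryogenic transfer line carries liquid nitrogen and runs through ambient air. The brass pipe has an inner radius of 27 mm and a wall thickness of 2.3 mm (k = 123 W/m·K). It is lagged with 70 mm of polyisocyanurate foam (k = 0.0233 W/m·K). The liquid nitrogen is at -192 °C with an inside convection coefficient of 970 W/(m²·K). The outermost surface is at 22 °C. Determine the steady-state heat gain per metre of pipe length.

q′ ≈ 25.6 W/m

Per-layer cylindrical resistances, series-summed:
R_inner film = 1/(h_i·2πr₁L) = 1/(970×2π×0.027×1) = 0.006077 K/W
R_brass pipe wall = ln(29.3/27)/(2π×123×1) = 1.058×10^-4 K/W
R_polyisocyanurate foam = ln(99.3/29.3)/(2π×0.0233×1) = 8.337 K/W
R_total = 8.343 K/W
Q = ΔT/R_total = 214/8.343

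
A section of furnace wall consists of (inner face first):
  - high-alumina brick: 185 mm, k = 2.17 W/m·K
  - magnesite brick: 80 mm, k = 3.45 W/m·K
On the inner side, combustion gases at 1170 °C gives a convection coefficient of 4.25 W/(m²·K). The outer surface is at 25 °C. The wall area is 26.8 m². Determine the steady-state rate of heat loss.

Series thermal resistances:
R_inner film = 1/(h_i·A) = 1/(4.25×26.8) = 0.00878 K/W
R_high-alumina brick = L/(kA) = 0.185/(2.17×26.8) = 0.003181 K/W
R_magnesite brick = L/(kA) = 0.08/(3.45×26.8) = 8.652×10^-4 K/W
R_total = 0.01283 K/W
Q = ΔT / R_total = 1145 / 0.01283

Q ≈ 89300 W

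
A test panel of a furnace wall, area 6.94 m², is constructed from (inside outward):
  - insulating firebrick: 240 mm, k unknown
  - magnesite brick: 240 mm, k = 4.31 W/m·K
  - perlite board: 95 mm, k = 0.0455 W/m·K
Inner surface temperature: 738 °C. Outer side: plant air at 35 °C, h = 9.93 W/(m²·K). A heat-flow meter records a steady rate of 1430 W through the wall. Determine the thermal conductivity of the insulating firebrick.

k ≈ 0.206 W/(m·K)

Thermal resistances in series:
R_magnesite brick = L/(kA) = 0.24/(4.31×6.94) = 0.008024 K/W
R_perlite board = L/(kA) = 0.095/(0.0455×6.94) = 0.3009 K/W
R_outer film = 1/(h_o·A) = 1/(9.93×6.94) = 0.01451 K/W
Sum of known resistances R_other = 0.3234 K/W
Total R = ΔT/Q = 703/1430 = 0.4916 K/W
R_insulating firebrick = R_total − R_other = 0.1682 K/W
k = L/(R·A) = 0.24/(0.1682×6.94)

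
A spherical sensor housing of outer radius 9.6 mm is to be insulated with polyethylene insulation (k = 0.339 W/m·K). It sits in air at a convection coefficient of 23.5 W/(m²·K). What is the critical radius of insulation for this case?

For a sphere r_cr = 2k/h = 2×0.339/23.5
r_cr = 28.9 mm; since the bare radius (9.6 mm) is below r_cr, adding a thin layer of insulation will *increase* heat loss.

r_cr ≈ 28.9 mm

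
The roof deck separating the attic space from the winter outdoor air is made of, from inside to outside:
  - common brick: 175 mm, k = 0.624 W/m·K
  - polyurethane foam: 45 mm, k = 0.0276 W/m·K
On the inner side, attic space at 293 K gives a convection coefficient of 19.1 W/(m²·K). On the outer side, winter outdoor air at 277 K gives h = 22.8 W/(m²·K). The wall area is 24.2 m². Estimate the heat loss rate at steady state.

Q ≈ 193 W

Series thermal resistances:
R_inner film = 1/(h_i·A) = 1/(19.1×24.2) = 0.002163 K/W
R_common brick = L/(kA) = 0.175/(0.624×24.2) = 0.01159 K/W
R_polyurethane foam = L/(kA) = 0.045/(0.0276×24.2) = 0.06737 K/W
R_outer film = 1/(h_o·A) = 1/(22.8×24.2) = 0.001812 K/W
R_total = 0.08294 K/W
Q = ΔT / R_total = 16 / 0.08294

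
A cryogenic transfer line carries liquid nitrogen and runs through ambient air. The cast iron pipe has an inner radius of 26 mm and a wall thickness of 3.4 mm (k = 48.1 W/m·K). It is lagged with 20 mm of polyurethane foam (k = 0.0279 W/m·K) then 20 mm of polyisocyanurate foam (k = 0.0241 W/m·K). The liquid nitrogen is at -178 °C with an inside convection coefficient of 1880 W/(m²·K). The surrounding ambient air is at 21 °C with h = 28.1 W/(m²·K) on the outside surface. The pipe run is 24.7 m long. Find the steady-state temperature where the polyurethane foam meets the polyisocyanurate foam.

T ≈ -66.5 °C

Radial resistances (cylindrical: R_cond = ln(r_o/r_i)/(2πkL), R_conv = 1/(h·2πrL)):
R_inner film = 1/(h_i·2πr₁L) = 1/(1880×2π×0.026×24.7) = 1.318×10^-4 K/W
R_cast iron pipe wall = ln(29.4/26)/(2π×48.1×24.7) = 1.646×10^-5 K/W
R_polyurethane foam = ln(49.4/29.4)/(2π×0.0279×24.7) = 0.1199 K/W
R_polyisocyanurate foam = ln(69.4/49.4)/(2π×0.0241×24.7) = 0.09089 K/W
R_outer film = 1/(h_o·2πr_oL) = 1/(28.1×2π×0.0694×24.7) = 0.003304 K/W
R_total = 0.2142 K/W
Q = ΔT/R_total = 199/0.2142
Q = 929 W
T_interface = T_inner + Q·ΣR(inner→interface) = -178 + 929×0.12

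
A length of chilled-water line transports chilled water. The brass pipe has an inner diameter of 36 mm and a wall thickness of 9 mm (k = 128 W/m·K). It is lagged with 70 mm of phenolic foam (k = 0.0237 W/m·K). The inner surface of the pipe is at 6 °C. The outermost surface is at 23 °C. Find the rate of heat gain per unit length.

q′ ≈ 1.98 W/m

Cylindrical conduction, so R = ln(r₂/r₁)/(2πkL) per layer, in series:
R_brass pipe wall = ln(27/18)/(2π×128×1) = 5.042×10^-4 K/W
R_phenolic foam = ln(97/27)/(2π×0.0237×1) = 8.588 K/W
R_total = 8.589 K/W
Q = ΔT/R_total = 17/8.589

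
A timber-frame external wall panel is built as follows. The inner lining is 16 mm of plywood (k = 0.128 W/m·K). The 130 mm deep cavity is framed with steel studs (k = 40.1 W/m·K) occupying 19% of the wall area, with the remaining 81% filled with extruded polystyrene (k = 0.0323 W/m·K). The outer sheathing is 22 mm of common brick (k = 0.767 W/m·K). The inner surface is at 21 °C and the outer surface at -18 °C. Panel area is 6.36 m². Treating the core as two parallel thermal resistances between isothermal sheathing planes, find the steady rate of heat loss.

Sheathing layers in series; stud and cavity paths in parallel between them.
R_inner = 0.016/(0.128×6.36) = 0.01965 K/W
R_stud  = 0.13/(40.1×0.19×6.36) = 0.002683 K/W
R_cav   = 0.13/(0.0323×0.81×6.36) = 0.7813 K/W
1/R_core = 1/R_stud + 1/R_cav → R_core = 0.002674 K/W
R_outer = 0.022/(0.767×6.36) = 0.00451 K/W
R_total = 0.02684 K/W
Q = ΔT/R_total = 39/0.02684

Q ≈ 1450 W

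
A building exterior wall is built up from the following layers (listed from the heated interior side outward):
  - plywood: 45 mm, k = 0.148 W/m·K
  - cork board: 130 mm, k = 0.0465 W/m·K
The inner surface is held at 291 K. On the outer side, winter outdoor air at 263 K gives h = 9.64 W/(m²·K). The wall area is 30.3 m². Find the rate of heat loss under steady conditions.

Model the wall as resistances in series:
R_plywood = L/(kA) = 0.045/(0.148×30.3) = 0.01003 K/W
R_cork board = L/(kA) = 0.13/(0.0465×30.3) = 0.09227 K/W
R_outer film = 1/(h_o·A) = 1/(9.64×30.3) = 0.003424 K/W
R_total = 0.1057 K/W
Q = ΔT / R_total = 28 / 0.1057

Q ≈ 265 W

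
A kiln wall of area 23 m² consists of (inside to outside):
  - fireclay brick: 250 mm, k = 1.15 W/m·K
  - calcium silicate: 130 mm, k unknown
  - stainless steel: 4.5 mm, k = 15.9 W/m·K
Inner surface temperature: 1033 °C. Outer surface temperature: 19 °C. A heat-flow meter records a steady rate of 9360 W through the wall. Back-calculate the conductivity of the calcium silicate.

k ≈ 0.0572 W/(m·K)

Treating each layer as a thermal resistance in series:
R_fireclay brick = L/(kA) = 0.25/(1.15×23) = 0.009452 K/W
R_stainless steel = L/(kA) = 0.0045/(15.9×23) = 1.231×10^-5 K/W
Sum of known resistances R_other = 0.009464 K/W
Total R = ΔT/Q = 1014/9360 = 0.1083 K/W
R_calcium silicate = R_total − R_other = 0.09887 K/W
k = L/(R·A) = 0.13/(0.09887×23)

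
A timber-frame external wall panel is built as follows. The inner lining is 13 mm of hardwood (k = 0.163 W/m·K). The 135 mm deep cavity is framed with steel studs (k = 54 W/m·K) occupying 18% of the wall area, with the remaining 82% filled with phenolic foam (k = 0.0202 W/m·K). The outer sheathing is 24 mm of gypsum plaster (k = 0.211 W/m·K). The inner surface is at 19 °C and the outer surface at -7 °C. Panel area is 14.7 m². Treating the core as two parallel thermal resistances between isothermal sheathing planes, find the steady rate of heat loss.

Q ≈ 1840 W

Sheathing layers in series; stud and cavity paths in parallel between them.
R_inner = 0.013/(0.163×14.7) = 0.005425 K/W
R_stud  = 0.135/(54×0.18×14.7) = 9.448×10^-4 K/W
R_cav   = 0.135/(0.0202×0.82×14.7) = 0.5544 K/W
1/R_core = 1/R_stud + 1/R_cav → R_core = 9.432×10^-4 K/W
R_outer = 0.024/(0.211×14.7) = 0.007738 K/W
R_total = 0.01411 K/W
Q = ΔT/R_total = 26/0.01411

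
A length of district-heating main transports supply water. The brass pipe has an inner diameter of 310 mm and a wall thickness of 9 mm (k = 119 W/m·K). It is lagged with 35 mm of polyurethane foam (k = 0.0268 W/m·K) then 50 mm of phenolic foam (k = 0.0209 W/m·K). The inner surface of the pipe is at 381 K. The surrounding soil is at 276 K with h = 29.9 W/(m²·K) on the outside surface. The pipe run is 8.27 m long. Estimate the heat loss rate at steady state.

Per-layer cylindrical resistances, series-summed:
R_brass pipe wall = ln(164/155)/(2π×119×8.27) = 9.128×10^-6 K/W
R_polyurethane foam = ln(199/164)/(2π×0.0268×8.27) = 0.1389 K/W
R_phenolic foam = ln(249/199)/(2π×0.0209×8.27) = 0.2064 K/W
R_outer film = 1/(h_o·2πr_oL) = 1/(29.9×2π×0.249×8.27) = 0.002585 K/W
R_total = 0.3479 K/W
Q = ΔT/R_total = 105/0.3479

Q ≈ 302 W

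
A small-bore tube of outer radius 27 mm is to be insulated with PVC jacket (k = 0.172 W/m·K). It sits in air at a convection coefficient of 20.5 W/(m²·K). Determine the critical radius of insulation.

For a cylinder r_cr = k/h = 0.172/20.5
r_cr = 8.39 mm; since the bare radius (27 mm) is above r_cr, any added insulation will reduce heat loss.

r_cr ≈ 8.39 mm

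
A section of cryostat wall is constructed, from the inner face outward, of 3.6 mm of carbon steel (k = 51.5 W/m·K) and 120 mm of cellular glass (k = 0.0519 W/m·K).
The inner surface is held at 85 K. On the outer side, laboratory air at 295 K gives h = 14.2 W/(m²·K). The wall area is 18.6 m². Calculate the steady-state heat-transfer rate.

Q ≈ 1640 W

Using the resistance-network approach (series):
R_carbon steel = L/(kA) = 0.0036/(51.5×18.6) = 3.758×10^-6 K/W
R_cellular glass = L/(kA) = 0.12/(0.0519×18.6) = 0.1243 K/W
R_outer film = 1/(h_o·A) = 1/(14.2×18.6) = 0.003786 K/W
R_total = 0.1281 K/W
Q = ΔT / R_total = 210 / 0.1281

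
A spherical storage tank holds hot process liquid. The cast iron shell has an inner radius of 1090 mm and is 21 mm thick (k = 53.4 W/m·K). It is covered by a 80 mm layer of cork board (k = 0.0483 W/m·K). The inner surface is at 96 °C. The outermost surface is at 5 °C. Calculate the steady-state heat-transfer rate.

Q ≈ 913 W

Radial (spherical) resistances in series:
R_cast iron shell = (1/1.09 − 1/1.111)/(4π×53.4) = 2.584×10^-5 K/W
R_cork board = (1/1.111 − 1/1.191)/(4π×0.0483) = 0.09961 K/W
R_total = 0.09964 K/W
Q = ΔT/R_total = 91/0.09964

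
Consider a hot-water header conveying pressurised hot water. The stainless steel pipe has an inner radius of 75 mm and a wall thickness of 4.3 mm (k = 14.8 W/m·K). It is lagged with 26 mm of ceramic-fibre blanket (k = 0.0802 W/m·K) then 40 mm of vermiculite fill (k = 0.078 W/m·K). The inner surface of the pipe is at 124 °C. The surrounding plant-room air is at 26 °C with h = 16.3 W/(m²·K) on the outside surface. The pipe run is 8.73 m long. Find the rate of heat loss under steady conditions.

Treating each annulus and film as a series resistance:
R_stainless steel pipe wall = ln(79.3/75)/(2π×14.8×8.73) = 6.867×10^-5 K/W
R_ceramic-fibre blanket = ln(105.3/79.3)/(2π×0.0802×8.73) = 0.06446 K/W
R_vermiculite fill = ln(145.3/105.3)/(2π×0.078×8.73) = 0.07526 K/W
R_outer film = 1/(h_o·2πr_oL) = 1/(16.3×2π×0.1453×8.73) = 0.007698 K/W
R_total = 0.1475 K/W
Q = ΔT/R_total = 98/0.1475

Q ≈ 664 W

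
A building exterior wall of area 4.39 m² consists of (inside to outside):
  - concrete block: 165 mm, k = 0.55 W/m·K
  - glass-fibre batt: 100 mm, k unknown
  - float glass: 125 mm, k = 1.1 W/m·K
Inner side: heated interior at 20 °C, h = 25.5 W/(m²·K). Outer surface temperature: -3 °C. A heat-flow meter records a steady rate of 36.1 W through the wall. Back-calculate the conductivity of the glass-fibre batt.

Treating each layer as a thermal resistance in series:
R_inner film = 1/(h_i·A) = 1/(25.5×4.39) = 0.008933 K/W
R_concrete block = L/(kA) = 0.165/(0.55×4.39) = 0.06834 K/W
R_float glass = L/(kA) = 0.125/(1.1×4.39) = 0.02589 K/W
Sum of known resistances R_other = 0.1032 K/W
Total R = ΔT/Q = 23/36.1 = 0.6371 K/W
R_glass-fibre batt = R_total − R_other = 0.534 K/W
k = L/(R·A) = 0.1/(0.534×4.39)

k ≈ 0.0427 W/(m·K)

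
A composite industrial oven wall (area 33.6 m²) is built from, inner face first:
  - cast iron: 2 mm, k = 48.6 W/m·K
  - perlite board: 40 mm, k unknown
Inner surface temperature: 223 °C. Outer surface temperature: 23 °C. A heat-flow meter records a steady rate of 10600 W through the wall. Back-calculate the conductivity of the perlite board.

Thermal resistances in series:
R_cast iron = L/(kA) = 0.002/(48.6×33.6) = 1.225×10^-6 K/W
Sum of known resistances R_other = 1.225×10^-6 K/W
Total R = ΔT/Q = 200/10600 = 0.01887 K/W
R_perlite board = R_total − R_other = 0.01887 K/W
k = L/(R·A) = 0.04/(0.01887×33.6)

k ≈ 0.0631 W/(m·K)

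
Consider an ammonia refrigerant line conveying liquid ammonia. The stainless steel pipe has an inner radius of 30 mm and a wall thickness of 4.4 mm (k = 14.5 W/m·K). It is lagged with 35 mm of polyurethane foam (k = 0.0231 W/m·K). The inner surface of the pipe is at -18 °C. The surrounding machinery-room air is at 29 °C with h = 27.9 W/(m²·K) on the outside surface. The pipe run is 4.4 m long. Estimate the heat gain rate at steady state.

Per-layer cylindrical resistances, series-summed:
R_stainless steel pipe wall = ln(34.4/30)/(2π×14.5×4.4) = 3.414×10^-4 K/W
R_polyurethane foam = ln(69.4/34.4)/(2π×0.0231×4.4) = 1.099 K/W
R_outer film = 1/(h_o·2πr_oL) = 1/(27.9×2π×0.0694×4.4) = 0.01868 K/W
R_total = 1.118 K/W
Q = ΔT/R_total = 47/1.118

Q ≈ 42 W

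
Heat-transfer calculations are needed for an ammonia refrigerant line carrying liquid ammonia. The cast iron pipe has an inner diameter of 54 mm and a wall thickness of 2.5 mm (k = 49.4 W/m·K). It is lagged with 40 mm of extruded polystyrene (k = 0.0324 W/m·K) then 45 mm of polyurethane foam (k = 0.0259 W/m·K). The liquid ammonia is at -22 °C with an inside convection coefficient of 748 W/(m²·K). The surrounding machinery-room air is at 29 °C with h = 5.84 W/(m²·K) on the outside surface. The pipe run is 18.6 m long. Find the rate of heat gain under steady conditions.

For a radial system each layer contributes R = ln(r_out/r_in)/(2πkL); films add R = 1/(hA).
R_inner film = 1/(h_i·2πr₁L) = 1/(748×2π×0.027×18.6) = 4.237×10^-4 K/W
R_cast iron pipe wall = ln(29.5/27)/(2π×49.4×18.6) = 1.534×10^-5 K/W
R_extruded polystyrene = ln(69.5/29.5)/(2π×0.0324×18.6) = 0.2263 K/W
R_polyurethane foam = ln(114.5/69.5)/(2π×0.0259×18.6) = 0.1649 K/W
R_outer film = 1/(h_o·2πr_oL) = 1/(5.84×2π×0.1145×18.6) = 0.0128 K/W
R_total = 0.4045 K/W
Q = ΔT/R_total = 51/0.4045

Q ≈ 126 W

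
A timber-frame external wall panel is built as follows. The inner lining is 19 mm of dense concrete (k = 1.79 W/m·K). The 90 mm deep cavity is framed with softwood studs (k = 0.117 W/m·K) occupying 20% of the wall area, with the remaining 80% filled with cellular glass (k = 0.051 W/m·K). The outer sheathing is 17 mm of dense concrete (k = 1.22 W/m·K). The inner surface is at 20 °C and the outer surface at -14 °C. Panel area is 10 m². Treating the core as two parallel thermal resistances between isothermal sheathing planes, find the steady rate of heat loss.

Q ≈ 238 W

Sheathing layers in series; stud and cavity paths in parallel between them.
R_inner = 0.019/(1.79×10) = 0.001061 K/W
R_stud  = 0.09/(0.117×0.2×10) = 0.3846 K/W
R_cav   = 0.09/(0.051×0.8×10) = 0.2206 K/W
1/R_core = 1/R_stud + 1/R_cav → R_core = 0.1402 K/W
R_outer = 0.017/(1.22×10) = 0.001393 K/W
R_total = 0.1426 K/W
Q = ΔT/R_total = 34/0.1426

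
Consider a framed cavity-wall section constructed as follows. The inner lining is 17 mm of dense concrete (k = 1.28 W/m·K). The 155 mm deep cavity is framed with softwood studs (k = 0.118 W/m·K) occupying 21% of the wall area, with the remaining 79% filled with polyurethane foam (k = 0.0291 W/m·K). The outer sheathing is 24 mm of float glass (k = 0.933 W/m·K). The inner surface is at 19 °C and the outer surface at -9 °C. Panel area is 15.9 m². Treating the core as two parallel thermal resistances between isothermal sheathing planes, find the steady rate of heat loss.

Q ≈ 136 W

Sheathing layers in series; stud and cavity paths in parallel between them.
R_inner = 0.017/(1.28×15.9) = 8.353×10^-4 K/W
R_stud  = 0.155/(0.118×0.21×15.9) = 0.3934 K/W
R_cav   = 0.155/(0.0291×0.79×15.9) = 0.424 K/W
1/R_core = 1/R_stud + 1/R_cav → R_core = 0.2041 K/W
R_outer = 0.024/(0.933×15.9) = 0.001618 K/W
R_total = 0.2065 K/W
Q = ΔT/R_total = 28/0.2065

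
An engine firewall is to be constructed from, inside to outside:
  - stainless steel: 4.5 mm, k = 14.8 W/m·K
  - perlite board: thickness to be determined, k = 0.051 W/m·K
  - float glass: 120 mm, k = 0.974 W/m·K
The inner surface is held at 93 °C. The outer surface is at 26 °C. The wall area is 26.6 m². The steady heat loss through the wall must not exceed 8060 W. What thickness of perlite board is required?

L ≈ 4.98 mm

Using the resistance-network approach (series):
R_stainless steel = L/(kA) = 0.0045/(14.8×26.6) = 1.143×10^-5 K/W
R_float glass = L/(kA) = 0.12/(0.974×26.6) = 0.004632 K/W
Sum of the known resistances R_other = 0.004643 K/W
Required total resistance R_tot = ΔT/Q_allow = 67/8060 = 0.008313 K/W
R_perlite board = R_tot − R_other = 0.00367 K/W
L = R·k·A = 0.00367×0.051×26.6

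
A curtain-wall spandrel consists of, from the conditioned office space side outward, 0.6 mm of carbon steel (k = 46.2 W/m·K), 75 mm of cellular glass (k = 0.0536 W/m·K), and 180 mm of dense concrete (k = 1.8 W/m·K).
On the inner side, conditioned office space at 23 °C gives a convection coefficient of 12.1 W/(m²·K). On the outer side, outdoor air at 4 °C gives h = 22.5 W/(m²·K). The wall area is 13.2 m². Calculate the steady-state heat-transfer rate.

Treating each layer as a thermal resistance in series:
R_inner film = 1/(h_i·A) = 1/(12.1×13.2) = 0.006261 K/W
R_carbon steel = L/(kA) = 0.0006/(46.2×13.2) = 9.839×10^-7 K/W
R_cellular glass = L/(kA) = 0.075/(0.0536×13.2) = 0.106 K/W
R_dense concrete = L/(kA) = 0.18/(1.8×13.2) = 0.007576 K/W
R_outer film = 1/(h_o·A) = 1/(22.5×13.2) = 0.003367 K/W
R_total = 0.1232 K/W
Q = ΔT / R_total = 19 / 0.1232

Q ≈ 154 W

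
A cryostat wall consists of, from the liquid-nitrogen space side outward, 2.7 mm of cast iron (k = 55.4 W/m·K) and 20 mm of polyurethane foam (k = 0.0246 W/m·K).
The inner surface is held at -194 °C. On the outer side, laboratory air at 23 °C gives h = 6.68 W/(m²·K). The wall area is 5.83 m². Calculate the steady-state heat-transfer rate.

Q ≈ 1310 W

Model the wall as resistances in series:
R_cast iron = L/(kA) = 0.0027/(55.4×5.83) = 8.36×10^-6 K/W
R_polyurethane foam = L/(kA) = 0.02/(0.0246×5.83) = 0.1395 K/W
R_outer film = 1/(h_o·A) = 1/(6.68×5.83) = 0.02568 K/W
R_total = 0.1651 K/W
Q = ΔT / R_total = 217 / 0.1651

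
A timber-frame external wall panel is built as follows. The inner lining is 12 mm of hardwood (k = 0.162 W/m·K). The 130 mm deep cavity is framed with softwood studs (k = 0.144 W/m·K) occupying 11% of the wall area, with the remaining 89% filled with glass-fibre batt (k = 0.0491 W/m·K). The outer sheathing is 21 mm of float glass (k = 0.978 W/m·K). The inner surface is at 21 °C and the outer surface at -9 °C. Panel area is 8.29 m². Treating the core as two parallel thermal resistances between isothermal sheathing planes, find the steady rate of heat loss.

Q ≈ 109 W

Sheathing layers in series; stud and cavity paths in parallel between them.
R_inner = 0.012/(0.162×8.29) = 0.008935 K/W
R_stud  = 0.13/(0.144×0.11×8.29) = 0.99 K/W
R_cav   = 0.13/(0.0491×0.89×8.29) = 0.3589 K/W
1/R_core = 1/R_stud + 1/R_cav → R_core = 0.2634 K/W
R_outer = 0.021/(0.978×8.29) = 0.00259 K/W
R_total = 0.2749 K/W
Q = ΔT/R_total = 30/0.2749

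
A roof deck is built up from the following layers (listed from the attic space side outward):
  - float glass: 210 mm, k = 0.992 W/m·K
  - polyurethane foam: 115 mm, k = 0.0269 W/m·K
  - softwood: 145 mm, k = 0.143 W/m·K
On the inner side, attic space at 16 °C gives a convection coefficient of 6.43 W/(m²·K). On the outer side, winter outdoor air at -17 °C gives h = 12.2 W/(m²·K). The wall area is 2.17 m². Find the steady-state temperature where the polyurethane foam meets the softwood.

T ≈ -10.7 °C

Treating each layer as a thermal resistance in series:
R_inner film = 1/(h_i·A) = 1/(6.43×2.17) = 0.07167 K/W
R_float glass = L/(kA) = 0.21/(0.992×2.17) = 0.09755 K/W
R_polyurethane foam = L/(kA) = 0.115/(0.0269×2.17) = 1.97 K/W
R_softwood = L/(kA) = 0.145/(0.143×2.17) = 0.4673 K/W
R_outer film = 1/(h_o·A) = 1/(12.2×2.17) = 0.03777 K/W
R_total = 2.644 K/W;  Q = ΔT/R_total = 33/2.644 = 12.48 W
T_interface = T_inner − Q·ΣR(inner→interface) = 16 − 12.5×2.139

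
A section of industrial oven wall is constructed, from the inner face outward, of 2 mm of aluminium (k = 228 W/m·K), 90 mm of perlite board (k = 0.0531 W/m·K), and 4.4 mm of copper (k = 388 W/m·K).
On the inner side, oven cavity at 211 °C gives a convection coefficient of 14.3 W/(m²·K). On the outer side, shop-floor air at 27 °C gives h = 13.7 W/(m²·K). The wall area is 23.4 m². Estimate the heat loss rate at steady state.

Q ≈ 2340 W

Treating each layer as a thermal resistance in series:
R_inner film = 1/(h_i·A) = 1/(14.3×23.4) = 0.002988 K/W
R_aluminium = L/(kA) = 0.002/(228×23.4) = 3.749×10^-7 K/W
R_perlite board = L/(kA) = 0.09/(0.0531×23.4) = 0.07243 K/W
R_copper = L/(kA) = 0.0044/(388×23.4) = 4.846×10^-7 K/W
R_outer film = 1/(h_o·A) = 1/(13.7×23.4) = 0.003119 K/W
R_total = 0.07854 K/W
Q = ΔT / R_total = 184 / 0.07854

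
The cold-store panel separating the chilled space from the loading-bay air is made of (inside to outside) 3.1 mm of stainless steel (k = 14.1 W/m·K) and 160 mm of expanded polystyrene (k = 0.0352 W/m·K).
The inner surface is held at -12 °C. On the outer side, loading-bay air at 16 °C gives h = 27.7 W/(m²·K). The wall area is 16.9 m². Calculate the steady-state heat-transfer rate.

Q ≈ 103 W

Model the wall as resistances in series:
R_stainless steel = L/(kA) = 0.0031/(14.1×16.9) = 1.301×10^-5 K/W
R_expanded polystyrene = L/(kA) = 0.16/(0.0352×16.9) = 0.269 K/W
R_outer film = 1/(h_o·A) = 1/(27.7×16.9) = 0.002136 K/W
R_total = 0.2711 K/W
Q = ΔT / R_total = 28 / 0.2711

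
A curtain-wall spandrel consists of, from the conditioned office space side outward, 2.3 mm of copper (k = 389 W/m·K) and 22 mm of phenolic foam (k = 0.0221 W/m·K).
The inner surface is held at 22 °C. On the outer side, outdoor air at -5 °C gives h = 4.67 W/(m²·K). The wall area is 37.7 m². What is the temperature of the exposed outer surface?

T ≈ -0.22 °C

Treating each layer as a thermal resistance in series:
R_copper = L/(kA) = 0.0023/(389×37.7) = 1.568×10^-7 K/W
R_phenolic foam = L/(kA) = 0.022/(0.0221×37.7) = 0.02641 K/W
R_outer film = 1/(h_o·A) = 1/(4.67×37.7) = 0.00568 K/W
R_total = 0.03209 K/W;  Q = ΔT/R_total = 27/0.03209 = 841.5 W
T_interface = T_inner − Q·ΣR(inner→interface) = 22 − 842×0.02641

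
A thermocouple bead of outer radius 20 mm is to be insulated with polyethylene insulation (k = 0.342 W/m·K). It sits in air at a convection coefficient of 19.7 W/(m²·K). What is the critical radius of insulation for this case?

For a sphere r_cr = 2k/h = 2×0.342/19.7
r_cr = 34.7 mm; since the bare radius (20 mm) is below r_cr, adding a thin layer of insulation will *increase* heat loss.

r_cr ≈ 34.7 mm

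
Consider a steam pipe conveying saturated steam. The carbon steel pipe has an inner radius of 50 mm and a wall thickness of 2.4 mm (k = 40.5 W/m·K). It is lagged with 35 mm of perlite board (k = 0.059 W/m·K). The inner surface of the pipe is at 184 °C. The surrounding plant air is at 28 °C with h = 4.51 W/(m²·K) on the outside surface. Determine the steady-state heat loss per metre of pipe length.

For a radial system each layer contributes R = ln(r_out/r_in)/(2πkL); films add R = 1/(hA).
R_carbon steel pipe wall = ln(52.4/50)/(2π×40.5×1) = 1.842×10^-4 K/W
R_perlite board = ln(87.4/52.4)/(2π×0.059×1) = 1.38 K/W
R_outer film = 1/(h_o·2πr_oL) = 1/(4.51×2π×0.0874×1) = 0.4038 K/W
R_total = 1.784 K/W
Q = ΔT/R_total = 156/1.784

q′ ≈ 87.4 W/m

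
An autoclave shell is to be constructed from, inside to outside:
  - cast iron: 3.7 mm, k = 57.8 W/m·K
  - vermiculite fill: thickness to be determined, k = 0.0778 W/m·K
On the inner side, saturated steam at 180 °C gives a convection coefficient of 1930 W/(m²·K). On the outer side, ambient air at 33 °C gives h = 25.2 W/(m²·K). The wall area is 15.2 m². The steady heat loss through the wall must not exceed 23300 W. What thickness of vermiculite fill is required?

Using the resistance-network approach (series):
R_inner film = 1/(h_i·A) = 1/(1930×15.2) = 3.409×10^-5 K/W
R_cast iron = L/(kA) = 0.0037/(57.8×15.2) = 4.211×10^-6 K/W
R_outer film = 1/(h_o·A) = 1/(25.2×15.2) = 0.002611 K/W
Sum of the known resistances R_other = 0.002649 K/W
Required total resistance R_tot = ΔT/Q_allow = 147/23300 = 0.006309 K/W
R_vermiculite fill = R_tot − R_other = 0.00366 K/W
L = R·k·A = 0.00366×0.0778×15.2

L ≈ 4.33 mm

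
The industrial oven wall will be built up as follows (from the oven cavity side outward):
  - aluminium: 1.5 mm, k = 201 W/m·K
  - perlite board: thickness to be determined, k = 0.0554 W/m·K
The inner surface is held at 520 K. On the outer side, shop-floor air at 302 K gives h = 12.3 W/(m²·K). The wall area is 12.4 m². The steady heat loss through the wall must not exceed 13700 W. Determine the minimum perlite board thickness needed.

Model the wall as resistances in series:
R_aluminium = L/(kA) = 0.0015/(201×12.4) = 6.018×10^-7 K/W
R_outer film = 1/(h_o·A) = 1/(12.3×12.4) = 0.006557 K/W
Sum of the known resistances R_other = 0.006557 K/W
Required total resistance R_tot = ΔT/Q_allow = 218/13700 = 0.01591 K/W
R_perlite board = R_tot − R_other = 0.009355 K/W
L = R·k·A = 0.009355×0.0554×12.4

L ≈ 6.43 mm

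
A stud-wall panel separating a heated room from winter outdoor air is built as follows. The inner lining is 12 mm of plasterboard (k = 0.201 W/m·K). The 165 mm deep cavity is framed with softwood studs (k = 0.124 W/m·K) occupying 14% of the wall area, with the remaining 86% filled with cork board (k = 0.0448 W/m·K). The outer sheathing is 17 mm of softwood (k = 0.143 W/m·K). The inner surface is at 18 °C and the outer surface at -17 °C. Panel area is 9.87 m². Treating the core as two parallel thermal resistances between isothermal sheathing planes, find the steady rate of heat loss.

Q ≈ 110 W

Sheathing layers in series; stud and cavity paths in parallel between them.
R_inner = 0.012/(0.201×9.87) = 0.006049 K/W
R_stud  = 0.165/(0.124×0.14×9.87) = 0.963 K/W
R_cav   = 0.165/(0.0448×0.86×9.87) = 0.4339 K/W
1/R_core = 1/R_stud + 1/R_cav → R_core = 0.2991 K/W
R_outer = 0.017/(0.143×9.87) = 0.01204 K/W
R_total = 0.3172 K/W
Q = ΔT/R_total = 35/0.3172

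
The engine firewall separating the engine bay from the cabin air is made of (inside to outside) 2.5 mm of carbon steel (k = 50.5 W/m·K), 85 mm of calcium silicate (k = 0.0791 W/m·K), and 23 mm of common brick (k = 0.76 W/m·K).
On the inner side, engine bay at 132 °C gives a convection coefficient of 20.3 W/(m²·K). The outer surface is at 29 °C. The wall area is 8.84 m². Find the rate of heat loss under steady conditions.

Thermal resistances in series:
R_inner film = 1/(h_i·A) = 1/(20.3×8.84) = 0.005573 K/W
R_carbon steel = L/(kA) = 0.0025/(50.5×8.84) = 5.6×10^-6 K/W
R_calcium silicate = L/(kA) = 0.085/(0.0791×8.84) = 0.1216 K/W
R_common brick = L/(kA) = 0.023/(0.76×8.84) = 0.003423 K/W
R_total = 0.1306 K/W
Q = ΔT / R_total = 103 / 0.1306

Q ≈ 789 W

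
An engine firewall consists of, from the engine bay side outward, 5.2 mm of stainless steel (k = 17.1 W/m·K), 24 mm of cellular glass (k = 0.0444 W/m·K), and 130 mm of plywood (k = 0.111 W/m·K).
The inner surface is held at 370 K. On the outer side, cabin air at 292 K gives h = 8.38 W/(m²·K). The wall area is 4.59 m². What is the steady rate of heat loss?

Q ≈ 195 W

Thermal resistances in series:
R_stainless steel = L/(kA) = 0.0052/(17.1×4.59) = 6.625×10^-5 K/W
R_cellular glass = L/(kA) = 0.024/(0.0444×4.59) = 0.1178 K/W
R_plywood = L/(kA) = 0.13/(0.111×4.59) = 0.2552 K/W
R_outer film = 1/(h_o·A) = 1/(8.38×4.59) = 0.026 K/W
R_total = 0.399 K/W
Q = ΔT / R_total = 78 / 0.399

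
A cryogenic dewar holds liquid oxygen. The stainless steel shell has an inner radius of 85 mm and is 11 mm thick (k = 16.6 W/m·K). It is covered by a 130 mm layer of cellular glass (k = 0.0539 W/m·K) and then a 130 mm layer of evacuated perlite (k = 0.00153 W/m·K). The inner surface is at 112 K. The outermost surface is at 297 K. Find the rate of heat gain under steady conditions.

Spherical conduction: R = (1/r_in − 1/r_out)/(4πk) per layer; series-sum.
R_stainless steel shell = (1/0.085 − 1/0.096)/(4π×16.6) = 0.006462 K/W
R_cellular glass = (1/0.096 − 1/0.226)/(4π×0.0539) = 8.846 K/W
R_evacuated perlite = (1/0.226 − 1/0.356)/(4π×0.00153) = 84.04 K/W
R_total = 92.89 K/W
Q = ΔT/R_total = 185/92.89

Q ≈ 1.99 W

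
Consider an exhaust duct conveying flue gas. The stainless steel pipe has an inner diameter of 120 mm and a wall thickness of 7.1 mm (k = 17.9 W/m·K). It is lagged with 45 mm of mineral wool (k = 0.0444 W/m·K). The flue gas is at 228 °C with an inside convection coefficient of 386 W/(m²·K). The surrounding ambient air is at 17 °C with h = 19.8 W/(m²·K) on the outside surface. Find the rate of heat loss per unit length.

Radial resistances (cylindrical: R_cond = ln(r_o/r_i)/(2πkL), R_conv = 1/(h·2πrL)):
R_inner film = 1/(h_i·2πr₁L) = 1/(386×2π×0.06×1) = 0.006872 K/W
R_stainless steel pipe wall = ln(67.1/60)/(2π×17.9×1) = 9.944×10^-4 K/W
R_mineral wool = ln(112.1/67.1)/(2π×0.0444×1) = 1.84 K/W
R_outer film = 1/(h_o·2πr_oL) = 1/(19.8×2π×0.1121×1) = 0.0717 K/W
R_total = 1.919 K/W
Q = ΔT/R_total = 211/1.919

q′ ≈ 110 W/m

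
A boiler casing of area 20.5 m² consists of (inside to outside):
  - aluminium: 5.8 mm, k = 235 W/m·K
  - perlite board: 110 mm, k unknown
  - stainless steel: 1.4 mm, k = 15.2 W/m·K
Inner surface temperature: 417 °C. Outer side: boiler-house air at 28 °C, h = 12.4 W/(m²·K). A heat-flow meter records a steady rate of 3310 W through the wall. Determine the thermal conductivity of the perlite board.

Using the resistance-network approach (series):
R_aluminium = L/(kA) = 0.0058/(235×20.5) = 1.204×10^-6 K/W
R_stainless steel = L/(kA) = 0.0014/(15.2×20.5) = 4.493×10^-6 K/W
R_outer film = 1/(h_o·A) = 1/(12.4×20.5) = 0.003934 K/W
Sum of known resistances R_other = 0.00394 K/W
Total R = ΔT/Q = 389/3310 = 0.1175 K/W
R_perlite board = R_total − R_other = 0.1136 K/W
k = L/(R·A) = 0.11/(0.1136×20.5)

k ≈ 0.0472 W/(m·K)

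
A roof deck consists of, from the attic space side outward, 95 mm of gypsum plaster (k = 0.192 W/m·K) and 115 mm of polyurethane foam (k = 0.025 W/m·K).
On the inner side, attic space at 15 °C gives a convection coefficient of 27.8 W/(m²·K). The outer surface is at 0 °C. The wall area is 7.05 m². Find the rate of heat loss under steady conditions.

Treating each layer as a thermal resistance in series:
R_inner film = 1/(h_i·A) = 1/(27.8×7.05) = 0.005102 K/W
R_gypsum plaster = L/(kA) = 0.095/(0.192×7.05) = 0.07018 K/W
R_polyurethane foam = L/(kA) = 0.115/(0.025×7.05) = 0.6525 K/W
R_total = 0.7278 K/W
Q = ΔT / R_total = 15 / 0.7278

Q ≈ 20.6 W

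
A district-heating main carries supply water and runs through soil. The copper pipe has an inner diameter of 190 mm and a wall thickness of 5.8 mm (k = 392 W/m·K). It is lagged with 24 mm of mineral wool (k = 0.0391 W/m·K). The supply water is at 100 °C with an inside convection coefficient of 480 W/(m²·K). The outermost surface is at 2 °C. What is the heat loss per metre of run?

q′ ≈ 112 W/m

Treating each annulus and film as a series resistance:
R_inner film = 1/(h_i·2πr₁L) = 1/(480×2π×0.095×1) = 0.00349 K/W
R_copper pipe wall = ln(100.8/95)/(2π×392×1) = 2.406×10^-5 K/W
R_mineral wool = ln(124.8/100.8)/(2π×0.0391×1) = 0.8693 K/W
R_total = 0.8729 K/W
Q = ΔT/R_total = 98/0.8729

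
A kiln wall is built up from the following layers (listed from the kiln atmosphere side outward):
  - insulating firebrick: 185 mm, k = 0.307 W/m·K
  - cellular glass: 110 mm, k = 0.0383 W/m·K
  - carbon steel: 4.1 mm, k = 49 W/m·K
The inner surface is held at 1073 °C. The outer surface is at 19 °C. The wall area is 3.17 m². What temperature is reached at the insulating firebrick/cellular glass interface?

Model the wall as resistances in series:
R_insulating firebrick = L/(kA) = 0.185/(0.307×3.17) = 0.1901 K/W
R_cellular glass = L/(kA) = 0.11/(0.0383×3.17) = 0.906 K/W
R_carbon steel = L/(kA) = 0.0041/(49×3.17) = 2.64×10^-5 K/W
R_total = 1.096 K/W;  Q = ΔT/R_total = 1054/1.096 = 961.6 W
T_interface = T_inner − Q·ΣR(inner→interface) = 1073 − 962×0.1901

T ≈ 890 °C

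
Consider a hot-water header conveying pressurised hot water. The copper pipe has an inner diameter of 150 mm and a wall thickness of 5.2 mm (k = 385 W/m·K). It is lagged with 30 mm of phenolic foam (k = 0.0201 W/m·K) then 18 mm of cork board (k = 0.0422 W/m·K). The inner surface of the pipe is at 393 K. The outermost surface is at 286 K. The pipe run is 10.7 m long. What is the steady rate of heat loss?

For a radial system each layer contributes R = ln(r_out/r_in)/(2πkL); films add R = 1/(hA).
R_copper pipe wall = ln(80.2/75)/(2π×385×10.7) = 2.59×10^-6 K/W
R_phenolic foam = ln(110.2/80.2)/(2π×0.0201×10.7) = 0.2352 K/W
R_cork board = ln(128.2/110.2)/(2π×0.0422×10.7) = 0.05333 K/W
R_total = 0.2885 K/W
Q = ΔT/R_total = 107/0.2885

Q ≈ 371 W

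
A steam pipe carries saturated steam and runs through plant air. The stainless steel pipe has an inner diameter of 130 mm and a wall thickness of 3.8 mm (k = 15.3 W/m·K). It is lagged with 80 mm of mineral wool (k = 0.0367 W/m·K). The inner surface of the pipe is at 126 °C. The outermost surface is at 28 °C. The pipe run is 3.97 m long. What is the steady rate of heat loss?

Q ≈ 116 W

Cylindrical conduction, so R = ln(r₂/r₁)/(2πkL) per layer, in series:
R_stainless steel pipe wall = ln(68.8/65)/(2π×15.3×3.97) = 1.489×10^-4 K/W
R_mineral wool = ln(148.8/68.8)/(2π×0.0367×3.97) = 0.8426 K/W
R_total = 0.8428 K/W
Q = ΔT/R_total = 98/0.8428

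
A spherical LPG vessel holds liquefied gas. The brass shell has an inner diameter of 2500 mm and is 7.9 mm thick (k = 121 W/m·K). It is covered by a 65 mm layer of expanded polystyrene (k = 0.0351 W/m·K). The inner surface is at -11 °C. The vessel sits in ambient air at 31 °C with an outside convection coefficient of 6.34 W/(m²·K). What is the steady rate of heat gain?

Q ≈ 439 W

Each spherical layer contributes R = (1/r_i − 1/r_o)/(4πk):
R_brass shell = (1/1.25 − 1/1.2579)/(4π×121) = 3.304×10^-6 K/W
R_expanded polystyrene = (1/1.2579 − 1/1.3229)/(4π×0.0351) = 0.08856 K/W
R_outer film = 1/(h·4πr_o²) = 1/(6.34×4π×1.3229²) = 0.007172 K/W
R_total = 0.09573 K/W
Q = ΔT/R_total = 42/0.09573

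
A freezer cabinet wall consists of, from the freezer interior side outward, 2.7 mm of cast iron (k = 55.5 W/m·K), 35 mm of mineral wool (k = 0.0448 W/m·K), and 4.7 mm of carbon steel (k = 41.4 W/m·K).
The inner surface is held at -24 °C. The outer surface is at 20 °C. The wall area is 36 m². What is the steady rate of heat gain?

Q ≈ 2030 W

Thermal resistances in series:
R_cast iron = L/(kA) = 0.0027/(55.5×36) = 1.351×10^-6 K/W
R_mineral wool = L/(kA) = 0.035/(0.0448×36) = 0.0217 K/W
R_carbon steel = L/(kA) = 0.0047/(41.4×36) = 3.154×10^-6 K/W
R_total = 0.02171 K/W
Q = ΔT / R_total = 44 / 0.02171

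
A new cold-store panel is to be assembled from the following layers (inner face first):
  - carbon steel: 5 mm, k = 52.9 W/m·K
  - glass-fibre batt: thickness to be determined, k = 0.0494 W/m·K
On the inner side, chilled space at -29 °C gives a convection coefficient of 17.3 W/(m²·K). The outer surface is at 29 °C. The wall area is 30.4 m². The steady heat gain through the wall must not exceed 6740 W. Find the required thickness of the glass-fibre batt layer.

Thermal resistances in series:
R_inner film = 1/(h_i·A) = 1/(17.3×30.4) = 0.001901 K/W
R_carbon steel = L/(kA) = 0.005/(52.9×30.4) = 3.109×10^-6 K/W
Sum of the known resistances R_other = 0.001905 K/W
Required total resistance R_tot = ΔT/Q_allow = 58/6740 = 0.008605 K/W
R_glass-fibre batt = R_tot − R_other = 0.006701 K/W
L = R·k·A = 0.006701×0.0494×30.4

L ≈ 10.1 mm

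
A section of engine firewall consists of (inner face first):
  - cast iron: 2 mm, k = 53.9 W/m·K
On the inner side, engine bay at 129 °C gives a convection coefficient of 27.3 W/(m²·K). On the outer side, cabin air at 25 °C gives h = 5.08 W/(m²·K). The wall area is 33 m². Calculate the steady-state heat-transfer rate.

Model the wall as resistances in series:
R_inner film = 1/(h_i·A) = 1/(27.3×33) = 0.00111 K/W
R_cast iron = L/(kA) = 0.002/(53.9×33) = 1.124×10^-6 K/W
R_outer film = 1/(h_o·A) = 1/(5.08×33) = 0.005965 K/W
R_total = 0.007076 K/W
Q = ΔT / R_total = 104 / 0.007076

Q ≈ 14700 W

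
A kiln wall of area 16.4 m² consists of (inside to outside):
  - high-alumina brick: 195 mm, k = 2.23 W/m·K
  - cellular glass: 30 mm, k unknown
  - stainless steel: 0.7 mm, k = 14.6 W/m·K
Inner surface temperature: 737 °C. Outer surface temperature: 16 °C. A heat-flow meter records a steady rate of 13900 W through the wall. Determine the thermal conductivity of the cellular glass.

Series thermal resistances:
R_high-alumina brick = L/(kA) = 0.195/(2.23×16.4) = 0.005332 K/W
R_stainless steel = L/(kA) = 0.0007/(14.6×16.4) = 2.923×10^-6 K/W
Sum of known resistances R_other = 0.005335 K/W
Total R = ΔT/Q = 721/13900 = 0.05187 K/W
R_cellular glass = R_total − R_other = 0.04654 K/W
k = L/(R·A) = 0.03/(0.04654×16.4)

k ≈ 0.0393 W/(m·K)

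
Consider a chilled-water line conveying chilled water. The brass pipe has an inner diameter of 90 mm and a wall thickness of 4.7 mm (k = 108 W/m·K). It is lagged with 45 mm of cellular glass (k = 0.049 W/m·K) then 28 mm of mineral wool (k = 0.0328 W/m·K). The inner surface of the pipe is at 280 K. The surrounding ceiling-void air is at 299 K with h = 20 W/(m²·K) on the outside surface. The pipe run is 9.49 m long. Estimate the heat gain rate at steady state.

Treating each annulus and film as a series resistance:
R_brass pipe wall = ln(49.7/45)/(2π×108×9.49) = 1.543×10^-5 K/W
R_cellular glass = ln(94.7/49.7)/(2π×0.049×9.49) = 0.2207 K/W
R_mineral wool = ln(122.7/94.7)/(2π×0.0328×9.49) = 0.1324 K/W
R_outer film = 1/(h_o·2πr_oL) = 1/(20×2π×0.1227×9.49) = 0.006834 K/W
R_total = 0.36 K/W
Q = ΔT/R_total = 19/0.36

Q ≈ 52.8 W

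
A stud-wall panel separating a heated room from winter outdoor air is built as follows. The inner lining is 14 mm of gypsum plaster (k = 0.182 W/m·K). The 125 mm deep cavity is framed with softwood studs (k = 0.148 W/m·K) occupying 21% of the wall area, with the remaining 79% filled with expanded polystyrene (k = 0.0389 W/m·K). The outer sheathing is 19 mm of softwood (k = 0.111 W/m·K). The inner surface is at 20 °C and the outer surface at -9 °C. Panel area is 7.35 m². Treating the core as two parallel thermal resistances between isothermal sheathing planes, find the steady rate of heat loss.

Sheathing layers in series; stud and cavity paths in parallel between them.
R_inner = 0.014/(0.182×7.35) = 0.01047 K/W
R_stud  = 0.125/(0.148×0.21×7.35) = 0.5472 K/W
R_cav   = 0.125/(0.0389×0.79×7.35) = 0.5534 K/W
1/R_core = 1/R_stud + 1/R_cav → R_core = 0.2751 K/W
R_outer = 0.019/(0.111×7.35) = 0.02329 K/W
R_total = 0.3089 K/W
Q = ΔT/R_total = 29/0.3089

Q ≈ 93.9 W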